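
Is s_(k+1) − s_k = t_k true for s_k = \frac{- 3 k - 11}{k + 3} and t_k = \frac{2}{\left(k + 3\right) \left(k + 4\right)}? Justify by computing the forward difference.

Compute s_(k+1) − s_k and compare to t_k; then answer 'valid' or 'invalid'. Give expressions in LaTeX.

Valid: the claim telescopes to t_k.

s_(k+1) = (-3*k - 14)/(k + 4)
s_(k+1) − s_k = 2/(k**2 + 7*k + 12)
(s_(k+1) − s_k) − t_k = 0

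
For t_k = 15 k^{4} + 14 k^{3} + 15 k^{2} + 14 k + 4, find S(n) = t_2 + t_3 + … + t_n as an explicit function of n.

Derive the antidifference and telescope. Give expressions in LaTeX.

S(n) = 3 n^{5} + 11 n^{4} + 17 n^{3} + 18 n^{2} + 13 n - 62

Compute t_(k+1)/t_k: get (15*k**4 + 74*k**3 + 147*k**2 + 146*k + 62)/(15*k**4 + 14*k**3 + 15*k**2 + 14*k + 4).
Gosper form: A/B · C(k+1)/C(k) with A=1, B=1, C=k**4 + 14*k**3/15 + k**2 + 14*k/15 + 4/15.
f must satisfy (1)·f(k+1) − (1)·f(k) = k**4 + 14*k**3/15 + k**2 + 14*k/15 + 4/15.
From deg A=0, deg B=0, deg C=4: d=5.
Solving with deg f ≤ 5: f(k) = k*(3*k**4 - 4*k**3 + 3*k**2 + 3*k - 1)/15.
Then R = B(k−1)f/C = k*(3*k**4 - 4*k**3 + 3*k**2 + 3*k - 1)/(15*k**4 + 14*k**3 + 15*k**2 + 14*k + 4), so s_k = R(k)·t_k = k*(3*k**4 - 4*k**3 + 3*k**2 + 3*k - 1).
Δs = 15*k**4 + 14*k**3 + 15*k**2 + 14*k + 4, as required.
Evaluate: s_(n+1) = 3*n**5 + 11*n**4 + 17*n**3 + 18*n**2 + 13*n + 4; subtract s_(2) = 66 ⇒ S(n) = 3*n**5 + 11*n**4 + 17*n**3 + 18*n**2 + 13*n - 62.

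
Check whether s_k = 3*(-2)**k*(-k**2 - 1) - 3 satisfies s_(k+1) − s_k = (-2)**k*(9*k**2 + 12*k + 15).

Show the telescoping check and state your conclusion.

s_(k+1) = 6*(-2)**k*((k + 1)**2 + 1) - 3
s_(k+1) − s_k = (-2)**k*(9*k**2 + 12*k + 15)
(s_(k+1) − s_k) − t_k = 0

Valid: the claim telescopes to t_k.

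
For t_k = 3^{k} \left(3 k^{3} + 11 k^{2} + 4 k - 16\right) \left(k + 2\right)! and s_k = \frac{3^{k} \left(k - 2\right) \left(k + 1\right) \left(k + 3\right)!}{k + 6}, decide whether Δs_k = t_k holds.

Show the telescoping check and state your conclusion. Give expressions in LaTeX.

Invalid: residual - \frac{3^{k + 1} \left(3 k^{4} + 29 k^{3} + 69 k^{2} + 9 k - 94\right) \left(k + 2\right)!}{\left(k + 6\right) \left(k + 7\right)} ≠ 0.

s_(k+1) = 3**(k + 1)*(k - 1)*(k + 2)*factorial(k + 4)/(k + 7)
s_(k+1) − s_k = 3**k*(3*k**4 + 32*k**3 + 90*k**2 + 21*k - 130)*factorial(k + 3)/((k + 6)*(k + 7))
(s_(k+1) − s_k) − t_k = -3**(k + 1)*(3*k**4 + 29*k**3 + 69*k**2 + 9*k - 94)*factorial(k + 2)/((k + 6)*(k + 7))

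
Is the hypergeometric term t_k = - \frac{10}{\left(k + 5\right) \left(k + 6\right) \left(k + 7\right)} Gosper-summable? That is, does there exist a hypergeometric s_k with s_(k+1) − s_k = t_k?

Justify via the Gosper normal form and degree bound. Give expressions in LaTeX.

Yes. s_k = \frac{k \left(- k - 11\right)}{6 \left(k + 5\right) \left(k + 6\right)}.

t_(k+1)/t_k = (k + 5)/(k + 8).
So A=k + 5 and B=k + 8, with C=1.
Need (k + 5)·f(k+1) − (k + 7)·f(k) = 1.
From deg A=1, deg B=1, deg C=0: d=2.
Solve for f: f(k) = k*(k + 11)/60 (degree 2 ≤ 2).
Get s_k = R·t_k = k*(-k - 11)/(6*(k + 5)*(k + 6)) with R(k) = B(k−1)f(k)/C(k) = k*(k + 7)*(k + 11)/60.
s_(k+1) − s_k = -10/(k**3 + 18*k**2 + 107*k + 210) = t_k.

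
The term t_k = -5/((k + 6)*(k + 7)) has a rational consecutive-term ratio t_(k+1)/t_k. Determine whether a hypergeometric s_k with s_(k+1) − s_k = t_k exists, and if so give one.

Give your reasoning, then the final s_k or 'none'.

r(k) = (k + 6)/(k + 8) after simplifying.
Normal form (A,B,C) = (k + 6, k + 8, 1).
f must satisfy (k + 6)·f(k+1) − (k + 7)·f(k) = 1.
deg f ≤ 1 (via 1,1,0).
Match coefficients ⇒ f(k) = k/6.
Then R = B(k−1)f/C = k*(k + 7)/6, so s_k = R(k)·t_k = -5*k/(6*k + 36).
Check: Δs_k = -5/(k**2 + 13*k + 42). ✓

s_k = -5*k/(6*k + 36)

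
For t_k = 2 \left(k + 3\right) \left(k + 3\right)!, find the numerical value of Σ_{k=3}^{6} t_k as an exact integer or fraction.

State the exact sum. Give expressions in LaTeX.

Ratio r(k) = (k + 4)**2/(k + 3).
Take A(k)=k + 4, B(k)=1, C(k)=k + 3.
Set up (k + 4)·f(k+1) − (1)·f(k) − (k + 3) = 0.
From deg A=1, deg B=0, deg C=1: d=0.
Coefficient equations give f(k) = 1.
Get s_k = R·t_k = 2*factorial(k + 3) with R(k) = B(k−1)f(k)/C(k) = 1/(k + 3).
Δs = 2*(k + 3)*factorial(k + 3), as required.
Telescoping: Σ = s_(7) − s_(3) = 7257600 − (1440) = 7256160.

Σ = 7256160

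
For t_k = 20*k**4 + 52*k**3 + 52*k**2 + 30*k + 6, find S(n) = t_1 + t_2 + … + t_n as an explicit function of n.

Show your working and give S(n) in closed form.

S(n) = n*(4*n**4 + 23*n**3 + 50*n**2 + 54*n + 29)

t_(k+1)/t_k = (10*k**4 + 66*k**3 + 164*k**2 + 185*k + 80)/(10*k**4 + 26*k**3 + 26*k**2 + 15*k + 3).
So A=1 and B=1, with C=k**4 + 13*k**3/5 + 13*k**2/5 + 3*k/2 + 3/10.
f must satisfy (1)·f(k+1) − (1)·f(k) = k**4 + 13*k**3/5 + 13*k**2/5 + 3*k/2 + 3/10.
Degrees (0,0,4) ⇒ d ≤ 5.
Coefficient equations give f(k) = k*(4*k**4 + 3*k**3 - 2*k**2 + 2*k - 1)/20.
Get s_k = R·t_k = k*(4*k**4 + 3*k**3 - 2*k**2 + 2*k - 1) with R(k) = B(k−1)f(k)/C(k) = k*(4*k**4 + 3*k**3 - 2*k**2 + 2*k - 1)/(2*(10*k**4 + 26*k**3 + 26*k**2 + 15*k + 3)).
s_(k+1) − s_k = 20*k**4 + 52*k**3 + 52*k**2 + 30*k + 6 = t_k.
s_(n+1) = 4*n**5 + 23*n**4 + 50*n**3 + 54*n**2 + 29*n + 6 and s_(1) = 6, so S(n) = n*(4*n**4 + 23*n**3 + 50*n**2 + 54*n + 29).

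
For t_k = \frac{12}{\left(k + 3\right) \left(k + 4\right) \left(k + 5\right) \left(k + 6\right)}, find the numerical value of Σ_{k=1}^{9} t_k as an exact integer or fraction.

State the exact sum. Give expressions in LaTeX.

r(k) = (k + 3)/(k + 7) after simplifying.
Gosper form: A/B · C(k+1)/C(k) with A=k + 3, B=k + 7, C=1.
f must satisfy (k + 3)·f(k+1) − (k + 6)·f(k) = 1.
Degrees (1,1,0) ⇒ d ≤ 3.
Solving with deg f ≤ 3: f(k) = k*(k**2 + 12*k + 47)/180.
Then R = B(k−1)f/C = k*(k + 6)*(k**2 + 12*k + 47)/180, so s_k = R(k)·t_k = k*(k**2 + 12*k + 47)/(15*(k + 3)*(k + 4)*(k + 5)).
Verify: 12/(k**4 + 18*k**3 + 119*k**2 + 342*k + 360) matches t_k.
Sum = s_(10) − s_(1); s_(10) = 89/1365, s_(1) = 1/30 ⇒ 29/910.

Σ = 29/910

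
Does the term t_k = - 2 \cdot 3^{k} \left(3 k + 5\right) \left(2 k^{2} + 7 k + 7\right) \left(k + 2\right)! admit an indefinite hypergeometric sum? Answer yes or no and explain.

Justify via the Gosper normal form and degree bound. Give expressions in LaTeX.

Yes. s_k = - 2 \cdot 3^{k} \left(2 k^{2} + k + 1\right) \left(k + 2\right)!.

Ratio r(k) = 3*(6*k**4 + 67*k**3 + 283*k**2 + 536*k + 384)/(6*k**3 + 31*k**2 + 56*k + 35).
So A=3*k + 9 and B=1, with C=k**3 + 31*k**2/6 + 28*k/3 + 35/6.
Solve (3*k + 9)·f(k+1) − (1)·f(k) = k**3 + 31*k**2/6 + 28*k/3 + 35/6.
d = 2 from the (1,0,3) case.
Solve for f: f(k) = (2*k**2 + k + 1)/6 (degree 2 ≤ 2).
Then R = B(k−1)f/C = (2*k**2 + k + 1)/((3*k + 5)*(2*k**2 + 7*k + 7)), so s_k = R(k)·t_k = -2*3**k*(2*k**2 + k + 1)*factorial(k + 2).
Check: Δs_k = -2*3**k*(3*k + 5)*(2*k**2 + 7*k + 7)*factorial(k + 2). ✓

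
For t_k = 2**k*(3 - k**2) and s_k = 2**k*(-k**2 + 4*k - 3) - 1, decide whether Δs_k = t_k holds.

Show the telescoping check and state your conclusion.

s_(k+1) = 2**(k + 1)*(4*k - (k + 1)**2 + 1) - 1
s_(k+1) − s_k = 2**k*(3 - k**2)
(s_(k+1) − s_k) − t_k = 0

Valid — Δs_k = t_k.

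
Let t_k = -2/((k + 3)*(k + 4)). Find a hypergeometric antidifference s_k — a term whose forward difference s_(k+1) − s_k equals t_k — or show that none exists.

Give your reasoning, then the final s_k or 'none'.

The ratio is (k + 3)/(k + 5).
So A=k + 3 and B=k + 5, with C=1.
Set up (k + 3)·f(k+1) − (k + 4)·f(k) − (1) = 0.
d = 1 from the (1,1,0) case.
Solve for f: f(k) = k/3 (degree 1 ≤ 1).
R(k) = B(k−1)·f(k)/C(k) = k*(k + 4)/3; s_k = R·t_k = -2*k/(3*k + 9).
Δs = -2/(k**2 + 7*k + 12), as required.

s_k = -2*k/(3*k + 9)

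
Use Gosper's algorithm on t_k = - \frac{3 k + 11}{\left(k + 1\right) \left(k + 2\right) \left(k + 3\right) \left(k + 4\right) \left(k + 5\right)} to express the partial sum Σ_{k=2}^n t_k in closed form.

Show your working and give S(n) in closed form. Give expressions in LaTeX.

Step 1: r(k) = (k + 1)*(3*k + 14)/((k + 6)*(3*k + 11)).
Gosper form: A/B · C(k+1)/C(k) with A=k + 1, B=k + 6, C=k + 11/3.
Need (k + 1)·f(k+1) − (k + 5)·f(k) = k + 11/3.
Bound: deg f ≤ 4.
Solving with deg f ≤ 4: f(k) = k*(k + 3)*(k**2 + 7*k + 14)/24.
So s_k = (B(k−1)f/C)·t_k = (k*(k + 3)*(k + 5)*(k**2 + 7*k + 14)/(8*(3*k + 11)))·t_k = k*(-k**2 - 7*k - 14)/(8*(k**3 + 7*k**2 + 14*k + 8)).
Verify: (-3*k - 11)/(k**5 + 15*k**4 + 85*k**3 + 225*k**2 + 274*k + 120) matches t_k.
s_(n+1) = (-n**3 - 10*n**2 - 31*n - 22)/(8*(n**3 + 10*n**2 + 31*n + 30)) and s_(2) = -1/9, so S(n) = (-n**3 - 10*n**2 - 31*n + 42)/(72*(n**3 + 10*n**2 + 31*n + 30)).

S(n) = \frac{- n^{3} - 10 n^{2} - 31 n + 42}{72 \left(n^{3} + 10 n^{2} + 31 n + 30\right)}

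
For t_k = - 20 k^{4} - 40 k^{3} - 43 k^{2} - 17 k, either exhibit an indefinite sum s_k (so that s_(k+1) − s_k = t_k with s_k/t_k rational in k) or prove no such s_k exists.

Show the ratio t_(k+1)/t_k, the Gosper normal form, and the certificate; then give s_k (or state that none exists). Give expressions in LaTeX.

Compute t_(k+1)/t_k: get (20*k**4 + 120*k**3 + 283*k**2 + 303*k + 120)/(k*(20*k**3 + 40*k**2 + 43*k + 17)).
So A=1 and B=1, with C=k**4 + 2*k**3 + 43*k**2/20 + 17*k/20.
Solve (1)·f(k+1) − (1)·f(k) = k**4 + 2*k**3 + 43*k**2/20 + 17*k/20.
Degrees (0,0,4) ⇒ d ≤ 5.
A polynomial solution: f(k) = k*(k - 1)*(2*k + 1)*(2*k**2 + k + 2)/20.
Certificate R = B(k−1)f/C = (k - 1)*(2*k + 1)*(2*k**2 + k + 2)/(20*k**3 + 40*k**2 + 43*k + 17) gives s_k = k*(-4*k**4 - k**2 + 3*k + 2).
s_(k+1) − s_k = k*(-20*k**3 - 40*k**2 - 43*k - 17) = t_k.

s_k = k \left(- 4 k^{4} - k^{2} + 3 k + 2\right)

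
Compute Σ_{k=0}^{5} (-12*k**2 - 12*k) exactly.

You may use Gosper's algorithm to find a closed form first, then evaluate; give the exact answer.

Σ = -840

The ratio is (k + 2)/k.
So A=1 and B=1, with C=k**2 + k.
Solve (1)·f(k+1) − (1)·f(k) = k**2 + k.
Bound: deg f ≤ 3.
Coefficient equations give f(k) = k*(k - 1)*(k + 1)/3.
Then R = B(k−1)f/C = (k - 1)/3, so s_k = R(k)·t_k = 4*k*(1 - k**2).
Δs = 12*k*(-k - 1), as required.
Telescoping: Σ = s_(6) − s_(0) = -840 − (0) = -840.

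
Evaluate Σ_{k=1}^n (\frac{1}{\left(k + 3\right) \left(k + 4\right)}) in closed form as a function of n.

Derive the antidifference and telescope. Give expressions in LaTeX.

Step 1: r(k) = (k + 3)/(k + 5).
A = k + 3, B = k + 5, C = 1.
Key eq: (k + 3)·f(k+1) = (k + 4)·f(k) + (1).
Bound: deg f ≤ 1.
Match coefficients ⇒ f(k) = k/3.
So s_k = (B(k−1)f/C)·t_k = (k*(k + 4)/3)·t_k = k/(3*(k + 3)).
Δs = 1/(k**2 + 7*k + 12), as required.
s_(n+1) = (n + 1)/(3*(n + 4)) and s_(1) = 1/12, so S(n) = n/(4*(n + 4)).

S(n) = \frac{n}{4 \left(n + 4\right)}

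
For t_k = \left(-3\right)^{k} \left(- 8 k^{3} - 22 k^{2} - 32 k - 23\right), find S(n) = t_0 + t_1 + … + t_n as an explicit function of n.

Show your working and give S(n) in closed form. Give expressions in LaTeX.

S(n) = - 6 \left(-3\right)^{n} n^{3} - 21 \left(-3\right)^{n} n^{2} - 30 \left(-3\right)^{n} n - 21 \left(-3\right)^{n} - 2

Compute t_(k+1)/t_k: get 3*(-8*k**3 - 46*k**2 - 100*k - 85)/(8*k**3 + 22*k**2 + 32*k + 23).
So A=-3 and B=1, with C=k**3 + 11*k**2/4 + 4*k + 23/8.
Key eq: (-3)·f(k+1) = (1)·f(k) + (k**3 + 11*k**2/4 + 4*k + 23/8).
d = 3 from the (0,0,3) case.
Solving with deg f ≤ 3: f(k) = -(2*k**3 + k**2 + 2*k + 2)/8.
So s_k = (B(k−1)f/C)·t_k = (-(2*k**3 + k**2 + 2*k + 2)/(8*k**3 + 22*k**2 + 32*k + 23))·t_k = (-3)**k*(2*k**3 + k**2 + 2*k + 2).
Δs = (-3)**k*(-8*k**3 - 22*k**2 - 32*k - 23), as required.
Evaluate: s_(n+1) = (-3)**(n + 1)*(2*n**3 + 7*n**2 + 10*n + 7); subtract s_(0) = 2 ⇒ S(n) = -6*(-3)**n*n**3 - 21*(-3)**n*n**2 - 30*(-3)**n*n - 21*(-3)**n - 2.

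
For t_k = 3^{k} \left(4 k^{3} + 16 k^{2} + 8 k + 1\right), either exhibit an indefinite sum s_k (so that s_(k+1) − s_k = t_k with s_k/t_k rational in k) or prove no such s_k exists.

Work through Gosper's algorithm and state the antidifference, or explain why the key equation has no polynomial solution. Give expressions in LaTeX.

t_(k+1)/t_k = 3*(4*k**3 + 28*k**2 + 52*k + 29)/(4*k**3 + 16*k**2 + 8*k + 1).
Normal form (A,B,C) = (3, 1, k**3 + 4*k**2 + 2*k + 1/4).
f must satisfy (3)·f(k+1) − (1)·f(k) = k**3 + 4*k**2 + 2*k + 1/4.
deg f ≤ 3 (via 0,0,3).
A polynomial solution: f(k) = (2*k**3 - k**2 - 2*k + 2)/4.
Then R = B(k−1)f/C = (2*k**3 - k**2 - 2*k + 2)/(4*k**3 + 16*k**2 + 8*k + 1), so s_k = R(k)·t_k = 3**k*(2*k**3 - k**2 - 2*k + 2).
s_(k+1) − s_k = 3**k*(4*k**3 + 16*k**2 + 8*k + 1) = t_k.

s_k = 3^{k} \left(2 k^{3} - k^{2} - 2 k + 2\right)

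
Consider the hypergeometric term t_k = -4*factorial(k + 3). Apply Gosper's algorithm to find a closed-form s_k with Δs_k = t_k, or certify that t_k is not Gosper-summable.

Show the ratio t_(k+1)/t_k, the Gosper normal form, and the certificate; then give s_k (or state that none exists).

Ratio r(k) = k + 4.
Normal form (A,B,C) = (k + 4, 1, 1).
Need (k + 4)·f(k+1) − (1)·f(k) = 1.
Bound: deg f ≤ -1.
Negative degree bound (-1): no f exists, t_k not Gosper-summable.

none (Gosper's algorithm certifies no s_k)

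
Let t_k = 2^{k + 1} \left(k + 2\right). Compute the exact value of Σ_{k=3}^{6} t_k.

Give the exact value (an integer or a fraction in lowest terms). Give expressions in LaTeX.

Σ = 1744

t_(k+1)/t_k = 2*(k + 3)/(k + 2).
So A=2 and B=1, with C=k + 2.
Set up (2)·f(k+1) − (1)·f(k) − (k + 2) = 0.
deg f ≤ 1 (via 0,0,1).
Solve for f: f(k) = k (degree 1 ≤ 1).
Certificate R = B(k−1)f/C = k/(k + 2) gives s_k = 2**(k + 1)*k.
Δs = 2**(k + 1)*(k + 2), as required.
Sum = s_(7) − s_(3); s_(7) = 1792, s_(3) = 48 ⇒ 1744.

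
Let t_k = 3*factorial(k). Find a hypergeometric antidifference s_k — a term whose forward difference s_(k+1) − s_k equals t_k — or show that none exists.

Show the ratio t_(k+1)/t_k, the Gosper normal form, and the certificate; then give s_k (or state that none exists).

The ratio is k + 1.
So A=k + 1 and B=1, with C=1.
Need (k + 1)·f(k+1) − (1)·f(k) = 1.
Degrees (1,0,0) ⇒ d ≤ -1.
d = -1 < 0 ⇒ no nonzero polynomial f; not summable.

none — t_k is not Gosper-summable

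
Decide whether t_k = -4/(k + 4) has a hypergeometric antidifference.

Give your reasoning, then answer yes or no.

No — the linear system for f has no solution.

r(k) = (k + 4)/(k + 5) after simplifying.
Normal form (A,B,C) = (k + 4, k + 5, 1).
f must satisfy (k + 4)·f(k+1) − (k + 4)·f(k) = 1.
From deg A=1, deg B=1, deg C=0: d=0.
Put f(k) = c0: A·f(k+1) − B(k−1)·f(k) − C = -1; need -1 = 0 — inconsistent ⇒ no f, not summable.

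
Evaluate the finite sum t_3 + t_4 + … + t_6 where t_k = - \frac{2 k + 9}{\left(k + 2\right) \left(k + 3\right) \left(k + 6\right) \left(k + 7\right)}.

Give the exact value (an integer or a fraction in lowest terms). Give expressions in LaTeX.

Σ = -8/585

Step 1: r(k) = (k + 2)*(k + 6)*(2*k + 11)/((k + 4)*(k + 8)*(2*k + 9)).
Gosper form: A/B · C(k+1)/C(k) with A=k + 2, B=k + 8, C=k**3 + 27*k**2/2 + 121*k/2 + 90.
Key eq: (k + 2)·f(k+1) = (k + 7)·f(k) + (k**3 + 27*k**2/2 + 121*k/2 + 90).
Bound: deg f ≤ 5.
Solve for f: f(k) = k*(k + 3)*(k + 4)*(k + 5)*(k + 8)/24 (degree 5 ≤ 5).
Get s_k = R·t_k = k*(-k - 8)/(12*(k**2 + 8*k + 12)) with R(k) = B(k−1)f(k)/C(k) = k*(k + 3)*(k + 7)*(k + 8)/(12*(2*k + 9)).
Check: Δs_k = (-2*k - 9)/(k**4 + 18*k**3 + 113*k**2 + 288*k + 252). ✓
Σ_(k=3)^(6) t_k = s_(7) − s_(3) = -35/468 − (-11/180) = -8/585.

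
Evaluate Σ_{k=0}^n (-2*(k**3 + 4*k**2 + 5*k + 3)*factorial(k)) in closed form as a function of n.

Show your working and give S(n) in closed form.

The ratio is (k**4 + 8*k**3 + 23*k**2 + 29*k + 13)/(k**3 + 4*k**2 + 5*k + 3).
Gosper form: A/B · C(k+1)/C(k) with A=k + 1, B=1, C=k**3 + 4*k**2 + 5*k + 3.
f must satisfy (k + 1)·f(k+1) − (1)·f(k) = k**3 + 4*k**2 + 5*k + 3.
deg f ≤ 2 (via 1,0,3).
Solve for f: f(k) = k*(k + 2) (degree 2 ≤ 2).
Certificate R = B(k−1)f/C = k*(k + 2)/(k**3 + 4*k**2 + 5*k + 3) gives s_k = -2*k*(k + 2)*factorial(k).
Check: Δs_k = -2*(k**3 + 4*k**2 + 5*k + 3)*factorial(k). ✓
Σ_(k=0)^n t_k = s_(n+1) − s_(0) = (-2*(n + 1)*(n + 3)*factorial(n + 1)) − (0), i.e. -2*(n + 1)*(n + 3)*factorial(n + 1).

S(n) = -2*(n + 1)*(n + 3)*factorial(n + 1)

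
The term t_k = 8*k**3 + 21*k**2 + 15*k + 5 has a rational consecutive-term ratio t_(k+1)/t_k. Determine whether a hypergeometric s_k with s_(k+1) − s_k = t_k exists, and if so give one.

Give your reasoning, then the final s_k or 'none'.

Ratio r(k) = (8*k**3 + 45*k**2 + 81*k + 49)/(8*k**3 + 21*k**2 + 15*k + 5).
A = 1, B = 1, C = k**3 + 21*k**2/8 + 15*k/8 + 5/8.
Set up (1)·f(k+1) − (1)·f(k) − (k**3 + 21*k**2/8 + 15*k/8 + 5/8) = 0.
Bound: deg f ≤ 4.
Match coefficients ⇒ f(k) = k*(2*k**3 + 3*k**2 - k + 1)/8.
R(k) = B(k−1)·f(k)/C(k) = k*(2*k**3 + 3*k**2 - k + 1)/(8*k**3 + 21*k**2 + 15*k + 5); s_k = R·t_k = k*(2*k**3 + 3*k**2 - k + 1).
Δs = 8*k**3 + 21*k**2 + 15*k + 5, as required.

s_k = k*(2*k**3 + 3*k**2 - k + 1)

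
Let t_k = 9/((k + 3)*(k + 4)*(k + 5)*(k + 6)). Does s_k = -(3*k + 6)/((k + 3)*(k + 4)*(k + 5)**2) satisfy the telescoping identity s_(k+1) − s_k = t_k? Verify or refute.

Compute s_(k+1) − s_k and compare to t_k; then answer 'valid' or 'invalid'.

s_(k+1) = 3*(-k - 3)/((k + 4)*(k + 5)*(k + 6)**2)
s_(k+1) − s_k = 9*(k**2 + 7*k + 9)/(k**6 + 29*k**5 + 347*k**4 + 2191*k**3 + 7692*k**2 + 14220*k + 10800)
(s_(k+1) − s_k) − t_k = 9*(-4*k - 21)/(k**6 + 29*k**5 + 347*k**4 + 2191*k**3 + 7692*k**2 + 14220*k + 10800)

Invalid: residual 9*(-4*k - 21)/(k**6 + 29*k**5 + 347*k**4 + 2191*k**3 + 7692*k**2 + 14220*k + 10800) ≠ 0.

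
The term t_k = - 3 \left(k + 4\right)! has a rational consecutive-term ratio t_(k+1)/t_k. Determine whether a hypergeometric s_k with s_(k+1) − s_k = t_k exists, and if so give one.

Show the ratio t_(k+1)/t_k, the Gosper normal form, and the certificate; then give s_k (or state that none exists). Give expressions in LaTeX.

Compute t_(k+1)/t_k: get k + 5.
Factor: A=k + 5; B=1; C=1.
f must satisfy (k + 5)·f(k+1) − (1)·f(k) = 1.
From deg A=1, deg B=0, deg C=0: d=-1.
deg f ≤ -1 is impossible — no certificate.

not Gosper-summable; s_k does not exist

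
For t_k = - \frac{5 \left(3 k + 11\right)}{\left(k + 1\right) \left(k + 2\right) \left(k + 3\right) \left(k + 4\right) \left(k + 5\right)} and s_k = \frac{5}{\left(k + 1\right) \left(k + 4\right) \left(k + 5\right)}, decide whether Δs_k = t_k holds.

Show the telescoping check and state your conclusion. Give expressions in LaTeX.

s_(k+1) = 5/((k + 2)*(k + 5)*(k + 6))
s_(k+1) − s_k = 5*(-3*k - 8)/(k**5 + 18*k**4 + 121*k**3 + 372*k**2 + 508*k + 240)
(s_(k+1) − s_k) − t_k = 30*(2*k + 7)/(k**6 + 21*k**5 + 175*k**4 + 735*k**3 + 1624*k**2 + 1764*k + 720)

Invalid: residual \frac{30 \left(2 k + 7\right)}{k^{6} + 21 k^{5} + 175 k^{4} + 735 k^{3} + 1624 k^{2} + 1764 k + 720} ≠ 0.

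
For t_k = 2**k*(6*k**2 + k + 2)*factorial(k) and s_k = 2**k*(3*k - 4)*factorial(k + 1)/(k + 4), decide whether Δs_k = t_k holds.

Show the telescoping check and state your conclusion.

s_(k+1) = 2**(k + 1)*(3*k - 1)*factorial(k + 2)/(k + 5)
s_(k+1) − s_k = 2**k*(6*k**3 + 31*k**2 + 25*k + 4)*factorial(k + 1)/((k + 4)*(k + 5))
(s_(k+1) − s_k) − t_k = -3*2**k*(6*k**3 + 25*k**2 + 3*k + 12)*factorial(k)/((k + 4)*(k + 5))

Invalid: residual -3*2**k*(6*k**3 + 25*k**2 + 3*k + 12)*factorial(k)/((k + 4)*(k + 5)) ≠ 0.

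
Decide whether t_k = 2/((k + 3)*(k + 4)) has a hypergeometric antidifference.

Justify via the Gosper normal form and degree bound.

t_(k+1)/t_k = (k + 3)/(k + 5).
Normal form (A,B,C) = (k + 3, k + 5, 1).
f must satisfy (k + 3)·f(k+1) − (k + 4)·f(k) = 1.
From deg A=1, deg B=1, deg C=0: d=1.
A polynomial solution: f(k) = k/3.
Certificate R = B(k−1)f/C = k*(k + 4)/3 gives s_k = 2*k/(3*(k + 3)).
Δs = 2/(k**2 + 7*k + 12), as required.

Yes. s_k = 2*k/(3*(k + 3)).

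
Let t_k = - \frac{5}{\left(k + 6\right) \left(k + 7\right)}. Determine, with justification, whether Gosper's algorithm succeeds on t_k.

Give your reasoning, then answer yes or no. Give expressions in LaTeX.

The ratio is (k + 6)/(k + 8).
Factor: A=k + 6; B=k + 8; C=1.
Set up (k + 6)·f(k+1) − (k + 7)·f(k) − (1) = 0.
From deg A=1, deg B=1, deg C=0: d=1.
Coefficient equations give f(k) = k/6.
Then R = B(k−1)f/C = k*(k + 7)/6, so s_k = R(k)·t_k = -5*k/(6*k + 36).
Δs = -5/(k**2 + 13*k + 42), as required.

Yes. s_k = - \frac{5 k}{6 k + 36}.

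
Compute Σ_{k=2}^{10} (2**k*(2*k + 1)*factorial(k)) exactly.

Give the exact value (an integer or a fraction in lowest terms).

t_(k+1)/t_k = 2*(k + 1)*(2*k + 3)/(2*k + 1).
Normal form (A,B,C) = (2*k + 2, 1, k + 1/2).
Solve (2*k + 2)·f(k+1) − (1)·f(k) = k + 1/2.
deg f ≤ 0 (via 1,0,1).
Solving with deg f ≤ 0: f(k) = 1/2.
So s_k = (B(k−1)f/C)·t_k = (1/(2*k + 1))·t_k = 2**k*factorial(k).
Δs = 2**k*(2*k + 1)*factorial(k), as required.
Sum = s_(11) − s_(2); s_(11) = 81749606400, s_(2) = 8 ⇒ 81749606392.

Σ = 81749606392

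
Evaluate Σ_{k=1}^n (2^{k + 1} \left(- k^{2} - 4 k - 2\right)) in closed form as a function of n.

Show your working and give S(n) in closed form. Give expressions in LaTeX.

t_(k+1)/t_k = 2*(k**2 + 6*k + 7)/(k**2 + 4*k + 2).
Take A(k)=2, B(k)=1, C(k)=k**2 + 4*k + 2.
f must satisfy (2)·f(k+1) − (1)·f(k) = k**2 + 4*k + 2.
From deg A=0, deg B=0, deg C=2: d=2.
Solve for f: f(k) = k**2 (degree 2 ≤ 2).
So s_k = (B(k−1)f/C)·t_k = (k**2/(k**2 + 4*k + 2))·t_k = -2**(k + 1)*k**2.
s_(k+1) − s_k = 2**(k + 1)*(k**2 - 2*(k + 1)**2) = t_k.
s_(n+1) = 2**(n + 2)*(-n**2 - 2*n - 1) and s_(1) = -4, so S(n) = -4*2**n*n**2 - 8*2**n*n - 4*2**n + 4.

S(n) = - 4 \cdot 2^{n} n^{2} - 8 \cdot 2^{n} n - 4 \cdot 2^{n} + 4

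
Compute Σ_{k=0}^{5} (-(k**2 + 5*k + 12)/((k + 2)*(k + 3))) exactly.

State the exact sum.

Step 1: r(k) = (k + 2)*(5*k + (k + 1)**2 + 17)/((k + 4)*(k**2 + 5*k + 12)).
Take A(k)=k + 2, B(k)=k + 4, C(k)=k**2 + 5*k + 12.
f must satisfy (k + 2)·f(k+1) − (k + 3)·f(k) = k**2 + 5*k + 12.
From deg A=1, deg B=1, deg C=2: d=2.
Solve for f: f(k) = k*(k + 5) (degree 2 ≤ 2).
Certificate R = B(k−1)f/C = k*(k + 3)*(k + 5)/(k**2 + 5*k + 12) gives s_k = k*(-k - 5)/(k + 2).
Verify: (-k**2 - 5*k - 12)/(k**2 + 5*k + 6) matches t_k.
Σ_(k=0)^(5) t_k = s_(6) − s_(0) = -33/4 − (0) = -33/4.

Σ = -33/4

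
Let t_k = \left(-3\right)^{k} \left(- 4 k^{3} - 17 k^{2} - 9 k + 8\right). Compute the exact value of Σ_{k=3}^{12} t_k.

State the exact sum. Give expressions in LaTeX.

Σ = -3976240644

Ratio r(k) = 3*(-4*k**3 - 29*k**2 - 55*k - 22)/(4*k**3 + 17*k**2 + 9*k - 8).
So A=-3 and B=1, with C=k**3 + 17*k**2/4 + 9*k/4 - 2.
Need (-3)·f(k+1) − (1)·f(k) = k**3 + 17*k**2/4 + 9*k/4 - 2.
d = 3 from the (0,0,3) case.
A polynomial solution: f(k) = -(k**3 + 2*k**2 - 3*k - 2)/4.
So s_k = (B(k−1)f/C)·t_k = (-(k**3 + 2*k**2 - 3*k - 2)/(4*k**3 + 17*k**2 + 9*k - 8))·t_k = (-3)**k*(k**3 + 2*k**2 - 3*k - 2).
s_(k+1) − s_k = (-3)**k*(-4*k**3 - 17*k**2 - 9*k + 8) = t_k.
Sum = s_(13) − s_(3); s_(13) = -3976241562, s_(3) = -918 ⇒ -3976240644.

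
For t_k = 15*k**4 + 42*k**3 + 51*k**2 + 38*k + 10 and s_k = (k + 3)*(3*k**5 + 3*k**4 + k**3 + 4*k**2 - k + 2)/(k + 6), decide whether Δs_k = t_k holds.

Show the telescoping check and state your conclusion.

Invalid: residual 3*(-12*k**5 - 129*k**4 - 302*k**3 - 340*k**2 - 239*k - 58)/(k**2 + 13*k + 42) ≠ 0.

s_(k+1) = (3*k**6 + 30*k**5 + 115*k**4 + 227*k**3 + 257*k**2 + 160*k + 48)/(k + 7)
s_(k+1) − s_k = (15*k**6 + 201*k**5 + 840*k**4 + 1559*k**3 + 1626*k**2 + 1009*k + 246)/(k**2 + 13*k + 42)
(s_(k+1) − s_k) − t_k = 3*(-12*k**5 - 129*k**4 - 302*k**3 - 340*k**2 - 239*k - 58)/(k**2 + 13*k + 42)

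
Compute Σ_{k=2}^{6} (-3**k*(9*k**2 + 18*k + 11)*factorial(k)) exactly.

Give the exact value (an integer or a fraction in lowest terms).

r(k) = 3*(9*k**3 + 45*k**2 + 74*k + 38)/(9*k**2 + 18*k + 11) after simplifying.
Factor: A=3*k + 3; B=1; C=k**2 + 2*k + 11/9.
Need (3*k + 3)·f(k+1) − (1)·f(k) = k**2 + 2*k + 11/9.
Bound: deg f ≤ 1.
Match coefficients ⇒ f(k) = (3*k + 1)/9.
Get s_k = R·t_k = -3**k*(3*k + 1)*factorial(k) with R(k) = B(k−1)f(k)/C(k) = (3*k + 1)/(9*k**2 + 18*k + 11).
Verify: -3**k*(9*k**2 + 18*k + 11)*factorial(k) matches t_k.
Sum = s_(7) − s_(2); s_(7) = -242494560, s_(2) = -126 ⇒ -242494434.

Σ = -242494434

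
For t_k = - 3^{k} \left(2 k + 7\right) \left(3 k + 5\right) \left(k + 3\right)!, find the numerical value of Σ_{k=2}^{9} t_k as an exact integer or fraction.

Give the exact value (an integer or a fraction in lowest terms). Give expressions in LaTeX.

Σ = -7721686375597800

t_(k+1)/t_k = 3*(k + 4)*(2*k + 9)*(3*k + 8)/((2*k + 7)*(3*k + 5)).
Take A(k)=3*k + 12, B(k)=1, C(k)=k**2 + 31*k/6 + 35/6.
Need (3*k + 12)·f(k+1) − (1)·f(k) = k**2 + 31*k/6 + 35/6.
From deg A=1, deg B=0, deg C=2: d=1.
A polynomial solution: f(k) = (2*k + 1)/6.
R(k) = B(k−1)·f(k)/C(k) = (2*k + 1)/((2*k + 7)*(3*k + 5)); s_k = R·t_k = -3**k*(2*k + 1)*factorial(k + 3).
s_(k+1) − s_k = -3**k*(2*k + 7)*(3*k + 5)*factorial(k + 3) = t_k.
Σ_(k=2)^(9) t_k = s_(10) − s_(2) = -7721686375603200 − (-5400) = -7721686375597800.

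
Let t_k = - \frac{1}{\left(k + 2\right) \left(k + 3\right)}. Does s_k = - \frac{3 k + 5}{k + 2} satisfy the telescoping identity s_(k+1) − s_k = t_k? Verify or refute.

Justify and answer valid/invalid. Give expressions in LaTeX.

Valid — Δs_k = t_k.

s_(k+1) = (-3*k - 8)/(k + 3)
s_(k+1) − s_k = -1/(k**2 + 5*k + 6)
(s_(k+1) − s_k) − t_k = 0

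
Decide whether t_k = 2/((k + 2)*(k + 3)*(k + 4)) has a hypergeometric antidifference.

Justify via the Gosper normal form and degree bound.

Yes. s_k = k*(k + 5)/(6*(k + 2)*(k + 3)).

r(k) = (k + 2)/(k + 5) after simplifying.
Normal form (A,B,C) = (k + 2, k + 5, 1).
Key eq: (k + 2)·f(k+1) = (k + 4)·f(k) + (1).
Bound: deg f ≤ 2.
A polynomial solution: f(k) = k*(k + 5)/12.
Then R = B(k−1)f/C = k*(k + 4)*(k + 5)/12, so s_k = R(k)·t_k = k*(k + 5)/(6*(k + 2)*(k + 3)).
Check: Δs_k = 2/(k**3 + 9*k**2 + 26*k + 24). ✓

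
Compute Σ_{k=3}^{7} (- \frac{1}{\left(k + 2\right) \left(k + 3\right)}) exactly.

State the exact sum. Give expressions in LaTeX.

Σ = -1/10

r(k) = (k + 2)/(k + 4) after simplifying.
A = k + 2, B = k + 4, C = 1.
f must satisfy (k + 2)·f(k+1) − (k + 3)·f(k) = 1.
deg f ≤ 1 (via 1,1,0).
Match coefficients ⇒ f(k) = k/2.
Then R = B(k−1)f/C = k*(k + 3)/2, so s_k = R(k)·t_k = -k/(2*k + 4).
Verify: -1/(k**2 + 5*k + 6) matches t_k.
Σ_(k=3)^(7) t_k = s_(8) − s_(3) = -2/5 − (-3/10) = -1/10.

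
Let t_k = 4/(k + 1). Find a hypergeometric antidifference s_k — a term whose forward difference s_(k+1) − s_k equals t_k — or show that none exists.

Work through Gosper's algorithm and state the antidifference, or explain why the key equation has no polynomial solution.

not Gosper-summable; s_k does not exist

Step 1: r(k) = (k + 1)/(k + 2).
Take A(k)=k + 1, B(k)=k + 2, C(k)=1.
Key eq: (k + 1)·f(k+1) = (k + 1)·f(k) + (1).
d = 0 from the (1,1,0) case.
Put f(k) = c0: A·f(k+1) − B(k−1)·f(k) − C = -1; need -1 = 0 — inconsistent ⇒ no f, not summable.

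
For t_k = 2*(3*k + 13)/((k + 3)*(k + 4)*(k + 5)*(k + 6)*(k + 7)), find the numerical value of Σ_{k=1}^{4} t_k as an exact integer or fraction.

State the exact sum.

Ratio r(k) = (k + 3)*(3*k + 16)/((k + 8)*(3*k + 13)).
Factor: A=k + 3; B=k + 8; C=k + 13/3.
Solve (k + 3)·f(k+1) − (k + 7)·f(k) = k + 13/3.
From deg A=1, deg B=1, deg C=1: d=4.
Solving with deg f ≤ 4: f(k) = k*(k + 4)*(k**2 + 14*k + 63)/270.
So s_k = (B(k−1)f/C)·t_k = (k*(k + 4)*(k + 7)*(k**2 + 14*k + 63)/(90*(3*k + 13)))·t_k = k*(k**2 + 14*k + 63)/(45*(k**3 + 14*k**2 + 63*k + 90)).
s_(k+1) − s_k = 2*(3*k + 13)/(k**5 + 25*k**4 + 245*k**3 + 1175*k**2 + 2754*k + 2520) = t_k.
Evaluate s at k=5 and k=1: 79/3960 and 13/1260; difference 89/9240.

Σ = 89/9240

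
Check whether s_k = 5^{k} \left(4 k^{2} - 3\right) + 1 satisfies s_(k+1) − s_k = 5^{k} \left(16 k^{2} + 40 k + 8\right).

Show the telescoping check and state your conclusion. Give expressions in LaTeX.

valid; difference matches t_k

s_(k+1) = 5**(k + 1)*(4*(k + 1)**2 - 3) + 1
s_(k+1) − s_k = 5**k*(16*k**2 + 40*k + 8)
(s_(k+1) − s_k) − t_k = 0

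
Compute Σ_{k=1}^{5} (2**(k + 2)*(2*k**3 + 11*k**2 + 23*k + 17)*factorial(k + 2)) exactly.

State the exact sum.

Compute t_(k+1)/t_k: get 2*(2*k**4 + 23*k**3 + 102*k**2 + 206*k + 159)/(2*k**3 + 11*k**2 + 23*k + 17).
Normal form (A,B,C) = (2*k + 6, 1, k**3 + 11*k**2/2 + 23*k/2 + 17/2).
Set up (2*k + 6)·f(k+1) − (1)·f(k) − (k**3 + 11*k**2/2 + 23*k/2 + 17/2) = 0.
Bound: deg f ≤ 2.
Coefficient equations give f(k) = (k**2 + k + 1)/2.
Certificate R = B(k−1)f/C = (k**2 + k + 1)/(2*k**3 + 11*k**2 + 23*k + 17) gives s_k = 2**(k + 2)*(k**2 + k + 1)*factorial(k + 2).
Check: Δs_k = 2**(k + 2)*(2*k**3 + 11*k**2 + 23*k + 17)*factorial(k + 2). ✓
Sum = s_(6) − s_(1); s_(6) = 443842560, s_(1) = 144 ⇒ 443842416.

Σ = 443842416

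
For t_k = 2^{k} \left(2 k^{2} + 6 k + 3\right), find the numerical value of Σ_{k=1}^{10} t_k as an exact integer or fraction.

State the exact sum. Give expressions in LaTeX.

t_(k+1)/t_k = 2*(2*k**2 + 10*k + 11)/(2*k**2 + 6*k + 3).
Gosper form: A/B · C(k+1)/C(k) with A=2, B=1, C=k**2 + 3*k + 3/2.
f must satisfy (2)·f(k+1) − (1)·f(k) = k**2 + 3*k + 3/2.
Bound: deg f ≤ 2.
Coefficient equations give f(k) = (2*k**2 - 2*k + 3)/2.
So s_k = (B(k−1)f/C)·t_k = ((2*k**2 - 2*k + 3)/(2*k**2 + 6*k + 3))·t_k = 2**k*(2*k**2 - 2*k + 3).
Δs = 2**k*(2*k**2 + 6*k + 3), as required.
Telescoping: Σ = s_(11) − s_(1) = 456704 − (6) = 456698.

Σ = 456698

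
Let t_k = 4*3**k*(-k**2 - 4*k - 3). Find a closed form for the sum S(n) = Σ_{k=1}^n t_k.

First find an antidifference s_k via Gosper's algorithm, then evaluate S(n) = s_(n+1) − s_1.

S(n) = -6*3**n*n**2 - 18*3**n*n - 12*3**n + 12

t_(k+1)/t_k = 3*(k**2 + 6*k + 8)/(k**2 + 4*k + 3).
A = 3, B = 1, C = k**2 + 4*k + 3.
f must satisfy (3)·f(k+1) − (1)·f(k) = k**2 + 4*k + 3.
Degrees (0,0,2) ⇒ d ≤ 2.
A polynomial solution: f(k) = k*(k + 1)/2.
Certificate R = B(k−1)f/C = k/(2*(k + 3)) gives s_k = 2*3**k*k*(-k - 1).
s_(k+1) − s_k = 4*3**k*(-k - 3)*(k + 1) = t_k.
Telescope: S(n) = s_(n+1) − s_(1) = 6*3**n*(-n**2 - 3*n - 2) − (-12) = -6*3**n*n**2 - 18*3**n*n - 12*3**n + 12.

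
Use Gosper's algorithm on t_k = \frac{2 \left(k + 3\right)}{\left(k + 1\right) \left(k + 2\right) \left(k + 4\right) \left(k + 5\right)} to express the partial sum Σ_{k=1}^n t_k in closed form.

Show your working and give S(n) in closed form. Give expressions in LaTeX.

t_(k+1)/t_k = (k + 1)*(k + 4)**2/((k + 3)**2*(k + 6)).
Gosper form: A/B · C(k+1)/C(k) with A=k + 1, B=k + 6, C=k**2 + 6*k + 9.
Solve (k + 1)·f(k+1) − (k + 5)·f(k) = k**2 + 6*k + 9.
d = 4 from the (1,1,2) case.
Coefficient equations give f(k) = k*(k + 2)*(k + 3)*(k + 5)/8.
Then R = B(k−1)f/C = k*(k + 2)*(k + 5)**2/(8*(k + 3)), so s_k = R(k)·t_k = k*(k + 5)/(4*(k**2 + 5*k + 4)).
Δs = 2*(k + 3)/(k**4 + 12*k**3 + 49*k**2 + 78*k + 40), as required.
Σ_(k=1)^n t_k = s_(n+1) − s_(1) = ((n**2 + 7*n + 6)/(4*(n**2 + 7*n + 10))) − (3/20), i.e. n*(n + 7)/(10*(n**2 + 7*n + 10)).

S(n) = \frac{n \left(n + 7\right)}{10 \left(n^{2} + 7 n + 10\right)}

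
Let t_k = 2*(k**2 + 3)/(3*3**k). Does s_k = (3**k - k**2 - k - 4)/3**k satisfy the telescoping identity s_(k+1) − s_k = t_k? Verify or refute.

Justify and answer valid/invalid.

valid (s_(k+1) − s_k reduces to t_k)

s_(k+1) = (3*3**k - k - (k + 1)**2 - 5)/(3*3**k)
s_(k+1) − s_k = 2*(k**2 + 3)/(3*3**k)
(s_(k+1) − s_k) − t_k = 0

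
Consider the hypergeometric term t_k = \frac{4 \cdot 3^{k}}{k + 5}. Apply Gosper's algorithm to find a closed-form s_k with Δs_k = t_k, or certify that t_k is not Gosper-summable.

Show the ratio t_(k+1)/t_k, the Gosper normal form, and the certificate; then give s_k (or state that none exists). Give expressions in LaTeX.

The ratio is 3*(k + 5)/(k + 6).
Normal form (A,B,C) = (3*k + 15, k + 6, 1).
Need (3*k + 15)·f(k+1) − (k + 5)·f(k) = 1.
Degrees (1,1,0) ⇒ d ≤ -1.
d = -1 < 0 ⇒ no nonzero polynomial f; not summable.

not Gosper-summable; s_k does not exist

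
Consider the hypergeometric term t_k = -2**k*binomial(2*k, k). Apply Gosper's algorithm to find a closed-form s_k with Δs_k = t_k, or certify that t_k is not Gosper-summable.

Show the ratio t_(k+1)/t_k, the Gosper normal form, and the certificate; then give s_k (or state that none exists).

Compute t_(k+1)/t_k: get 4*(2*k + 1)/(k + 1).
Gosper form: A/B · C(k+1)/C(k) with A=8*k + 4, B=k + 1, C=1.
Need (8*k + 4)·f(k+1) − (k)·f(k) = 1.
d = -1 from the (1,1,0) case.
Bound -1 < 0, so the key equation has no polynomial solution.

none (Gosper's algorithm certifies no s_k)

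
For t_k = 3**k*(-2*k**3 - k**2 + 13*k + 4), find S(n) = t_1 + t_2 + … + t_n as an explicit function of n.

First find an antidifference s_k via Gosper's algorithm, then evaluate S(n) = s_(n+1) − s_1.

Compute t_(k+1)/t_k: get 3*(2*k**3 + 7*k**2 - 5*k - 14)/(2*k**3 + k**2 - 13*k - 4).
Take A(k)=3, B(k)=1, C(k)=k**3 + k**2/2 - 13*k/2 - 2.
f must satisfy (3)·f(k+1) − (1)·f(k) = k**3 + k**2/2 - 13*k/2 - 2.
Degrees (0,0,3) ⇒ d ≤ 3.
Solving with deg f ≤ 3: f(k) = (k**3 - 4*k**2 + k + 1)/2.
Certificate R = B(k−1)f/C = (k**3 - 4*k**2 + k + 1)/(2*k**3 + k**2 - 13*k - 4) gives s_k = 3**k*(-k**3 + 4*k**2 - k - 1).
Δs = 3**k*(-2*k**3 - k**2 + 13*k + 4), as required.
Telescope: S(n) = s_(n+1) − s_(1) = 3**(n + 1)*(-n**3 + n**2 + 4*n + 1) − (3) = -3*3**n*n**3 + 3*3**n*n**2 + 12*3**n*n + 3*3**n - 3.

S(n) = -3*3**n*n**3 + 3*3**n*n**2 + 12*3**n*n + 3*3**n - 3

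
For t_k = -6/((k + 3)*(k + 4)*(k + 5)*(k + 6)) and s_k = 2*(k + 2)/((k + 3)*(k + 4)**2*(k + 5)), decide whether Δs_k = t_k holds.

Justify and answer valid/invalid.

s_(k+1) = 2*(k + 3)/((k + 4)*(k + 5)**2*(k + 6))
s_(k+1) − s_k = 2*(-(k + 2)*(k + 5)*(k + 6) + (k + 3)**2*(k + 4))/((k + 3)*(k + 4)**2*(k + 5)**2*(k + 6))
(s_(k+1) − s_k) − t_k = 8*(2*k + 9)/(k**6 + 27*k**5 + 301*k**4 + 1773*k**3 + 5818*k**2 + 10080*k + 7200)

Invalid: residual 8*(2*k + 9)/(k**6 + 27*k**5 + 301*k**4 + 1773*k**3 + 5818*k**2 + 10080*k + 7200) ≠ 0.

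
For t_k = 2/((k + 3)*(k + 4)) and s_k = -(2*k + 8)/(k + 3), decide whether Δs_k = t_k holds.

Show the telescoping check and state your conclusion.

s_(k+1) = 2*(-k - 5)/(k + 4)
s_(k+1) − s_k = 2/(k**2 + 7*k + 12)
(s_(k+1) − s_k) − t_k = 0

Valid: the claim telescopes to t_k.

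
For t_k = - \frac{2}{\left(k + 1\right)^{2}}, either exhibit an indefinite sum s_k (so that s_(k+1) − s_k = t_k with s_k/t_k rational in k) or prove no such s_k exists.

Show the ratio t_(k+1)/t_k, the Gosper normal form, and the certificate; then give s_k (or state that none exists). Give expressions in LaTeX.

The ratio is (k + 1)**2/(k + 2)**2.
Take A(k)=k**2 + 2*k + 1, B(k)=k**2 + 4*k + 4, C(k)=1.
Key eq: (k**2 + 2*k + 1)·f(k+1) = (k**2 + 2*k + 1)·f(k) + (1).
Bound: deg f ≤ 0.
Put f(k) = c0: A·f(k+1) − B(k−1)·f(k) − C = -1; need -1 = 0 — inconsistent ⇒ no f, not summable.

none — t_k is not Gosper-summable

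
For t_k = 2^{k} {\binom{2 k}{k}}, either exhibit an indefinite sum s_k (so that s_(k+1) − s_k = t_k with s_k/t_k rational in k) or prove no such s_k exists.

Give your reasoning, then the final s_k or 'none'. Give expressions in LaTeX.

r(k) = 4*(2*k + 1)/(k + 1) after simplifying.
Gosper form: A/B · C(k+1)/C(k) with A=8*k + 4, B=k + 1, C=1.
Set up (8*k + 4)·f(k+1) − (k)·f(k) − (1) = 0.
deg f ≤ -1 (via 1,1,0).
d = -1 < 0 ⇒ no nonzero polynomial f; not summable.

none (Gosper's algorithm certifies no s_k)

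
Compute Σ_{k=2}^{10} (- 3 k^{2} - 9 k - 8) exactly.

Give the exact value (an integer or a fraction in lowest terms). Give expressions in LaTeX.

Σ = -1710

Ratio r(k) = (3*k**2 + 15*k + 20)/(3*k**2 + 9*k + 8).
Normal form (A,B,C) = (1, 1, k**2 + 3*k + 8/3).
Key eq: (1)·f(k+1) = (1)·f(k) + (k**2 + 3*k + 8/3).
d = 3 from the (0,0,2) case.
Solving with deg f ≤ 3: f(k) = k*(k**2 + 3*k + 4)/3.
Get s_k = R·t_k = k*(-k**2 - 3*k - 4) with R(k) = B(k−1)f(k)/C(k) = k*(k**2 + 3*k + 4)/(3*k**2 + 9*k + 8).
Δs = -3*k**2 - 9*k - 8, as required.
Sum = s_(11) − s_(2); s_(11) = -1738, s_(2) = -28 ⇒ -1710.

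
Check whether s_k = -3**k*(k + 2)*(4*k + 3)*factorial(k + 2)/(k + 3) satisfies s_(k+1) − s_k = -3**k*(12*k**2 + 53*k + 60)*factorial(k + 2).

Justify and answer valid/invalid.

s_(k+1) = -3**(k + 1)*(k + 3)*(4*k + 7)*factorial(k + 3)/(k + 4)
s_(k+1) − s_k = -3**k*(12*k**4 + 125*k**3 + 486*k**2 + 841*k + 543)*factorial(k + 2)/((k + 3)*(k + 4))
(s_(k+1) − s_k) − t_k = 3**k*(12*k**3 + 89*k**2 + 215*k + 177)*factorial(k + 2)/((k + 3)*(k + 4))

Invalid: residual 3**k*(12*k**3 + 89*k**2 + 215*k + 177)*factorial(k + 2)/((k + 3)*(k + 4)) ≠ 0.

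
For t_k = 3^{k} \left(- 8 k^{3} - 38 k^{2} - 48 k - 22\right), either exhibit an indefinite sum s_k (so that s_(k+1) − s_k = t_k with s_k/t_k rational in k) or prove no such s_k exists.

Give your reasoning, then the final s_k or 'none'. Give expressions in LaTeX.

s_k = 3^{k} \left(- 4 k^{3} - k^{2} - 3 k + 1\right)

r(k) = 3*(4*k**3 + 31*k**2 + 74*k + 58)/(4*k**3 + 19*k**2 + 24*k + 11) after simplifying.
A = 3, B = 1, C = k**3 + 19*k**2/4 + 6*k + 11/4.
Solve (3)·f(k+1) − (1)·f(k) = k**3 + 19*k**2/4 + 6*k + 11/4.
deg f ≤ 3 (via 0,0,3).
Match coefficients ⇒ f(k) = (4*k**3 + k**2 + 3*k - 1)/8.
Then R = B(k−1)f/C = (4*k**3 + k**2 + 3*k - 1)/(2*(4*k**3 + 19*k**2 + 24*k + 11)), so s_k = R(k)·t_k = 3**k*(-4*k**3 - k**2 - 3*k + 1).
s_(k+1) − s_k = 3**k*(-8*k**3 - 38*k**2 - 48*k - 22) = t_k.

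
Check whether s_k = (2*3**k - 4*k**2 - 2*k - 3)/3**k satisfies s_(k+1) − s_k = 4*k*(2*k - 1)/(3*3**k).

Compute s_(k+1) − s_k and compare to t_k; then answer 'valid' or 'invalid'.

s_(k+1) = (6*3**k - 4*k**2 - 10*k - 9)/(3*3**k)
s_(k+1) − s_k = 4*k*(2*k - 1)/(3*3**k)
(s_(k+1) − s_k) − t_k = 0

valid; difference matches t_k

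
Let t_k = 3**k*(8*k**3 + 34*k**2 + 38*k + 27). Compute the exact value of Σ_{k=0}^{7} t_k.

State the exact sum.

The ratio is 3*(8*k**3 + 58*k**2 + 130*k + 107)/(8*k**3 + 34*k**2 + 38*k + 27).
Factor: A=3; B=1; C=k**3 + 17*k**2/4 + 19*k/4 + 27/8.
f must satisfy (3)·f(k+1) − (1)·f(k) = k**3 + 17*k**2/4 + 19*k/4 + 27/8.
Bound: deg f ≤ 3.
Solving with deg f ≤ 3: f(k) = (4*k**3 - k**2 + 4*k + 3)/8.
So s_k = (B(k−1)f/C)·t_k = ((4*k**3 - k**2 + 4*k + 3)/(8*k**3 + 34*k**2 + 38*k + 27))·t_k = 3**k*(4*k**3 - k**2 + 4*k + 3).
s_(k+1) − s_k = 3**k*(8*k**3 + 34*k**2 + 38*k + 27) = t_k.
Sum = s_(8) − s_(0); s_(8) = 13246659, s_(0) = 3 ⇒ 13246656.

Σ = 13246656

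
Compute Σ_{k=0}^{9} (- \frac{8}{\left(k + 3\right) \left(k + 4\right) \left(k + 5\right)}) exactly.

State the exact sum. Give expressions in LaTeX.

Σ = -85/273

r(k) = (k + 3)/(k + 6) after simplifying.
Gosper form: A/B · C(k+1)/C(k) with A=k + 3, B=k + 6, C=1.
Need (k + 3)·f(k+1) − (k + 5)·f(k) = 1.
Degrees (1,1,0) ⇒ d ≤ 2.
A polynomial solution: f(k) = k*(k + 7)/24.
So s_k = (B(k−1)f/C)·t_k = (k*(k + 5)*(k + 7)/24)·t_k = k*(-k - 7)/(3*(k + 3)*(k + 4)).
s_(k+1) − s_k = -8/(k**3 + 12*k**2 + 47*k + 60) = t_k.
Evaluate s at k=10 and k=0: -85/273 and 0; difference -85/273.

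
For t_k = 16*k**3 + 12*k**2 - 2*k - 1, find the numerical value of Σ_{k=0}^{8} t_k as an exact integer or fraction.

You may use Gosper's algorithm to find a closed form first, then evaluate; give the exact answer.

Σ = 23103

The ratio is (16*k**3 + 60*k**2 + 70*k + 25)/(16*k**3 + 12*k**2 - 2*k - 1).
Factor: A=1; B=1; C=k**3 + 3*k**2/4 - k/8 - 1/16.
Key eq: (1)·f(k+1) = (1)·f(k) + (k**3 + 3*k**2/4 - k/8 - 1/16).
deg f ≤ 4 (via 0,0,3).
Solving with deg f ≤ 4: f(k) = k*(2*k - 1)*(2*k**2 - k - 2)/16.
Then R = B(k−1)f/C = k*(2*k - 1)*(2*k**2 - k - 2)/((4*k + 1)*(4*k**2 + 2*k - 1)), so s_k = R(k)·t_k = k*(4*k**3 - 4*k**2 - 3*k + 2).
s_(k+1) − s_k = 16*k**3 + 12*k**2 - 2*k - 1 = t_k.
Σ_(k=0)^(8) t_k = s_(9) − s_(0) = 23103 − (0) = 23103.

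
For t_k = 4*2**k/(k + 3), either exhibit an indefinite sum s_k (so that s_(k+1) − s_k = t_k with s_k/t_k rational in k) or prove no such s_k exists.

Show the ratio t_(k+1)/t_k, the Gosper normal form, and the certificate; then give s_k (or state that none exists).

none — t_k is not Gosper-summable

Ratio r(k) = 2*(k + 3)/(k + 4).
Take A(k)=2*k + 6, B(k)=k + 4, C(k)=1.
Key eq: (2*k + 6)·f(k+1) = (k + 3)·f(k) + (1).
Degrees (1,1,0) ⇒ d ≤ -1.
deg f ≤ -1 is impossible — no certificate.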